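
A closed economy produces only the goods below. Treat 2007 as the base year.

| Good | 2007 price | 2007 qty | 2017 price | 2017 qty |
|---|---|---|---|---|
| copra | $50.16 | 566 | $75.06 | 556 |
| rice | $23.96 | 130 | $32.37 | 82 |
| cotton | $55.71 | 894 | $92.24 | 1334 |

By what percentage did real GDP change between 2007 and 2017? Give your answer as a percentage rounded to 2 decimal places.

Real GDP 2007 = Nominal GDP 2007 = 50.16·566 + 23.96·130 + 55.71·894 = 81310.10.
Real GDP 2017 (at 2007 prices) = 50.16·556 + 23.96·82 + 55.71·1334 = 104170.82.
Real growth = 104170.82/81310.10 − 1 = 0.2812.

28.12%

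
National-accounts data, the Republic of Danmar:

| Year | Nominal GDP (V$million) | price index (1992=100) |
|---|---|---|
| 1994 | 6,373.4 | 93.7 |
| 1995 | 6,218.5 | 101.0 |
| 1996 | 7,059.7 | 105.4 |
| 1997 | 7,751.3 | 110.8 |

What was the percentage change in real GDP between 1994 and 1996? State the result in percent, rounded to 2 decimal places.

Real GDP 1994 = 6373.4/0.937 = 6801.92.
Real GDP 1996 = 7059.7/1.054 = 6698.01.
Change = 6698.01/6801.92 − 1 = -0.0153.

-1.53%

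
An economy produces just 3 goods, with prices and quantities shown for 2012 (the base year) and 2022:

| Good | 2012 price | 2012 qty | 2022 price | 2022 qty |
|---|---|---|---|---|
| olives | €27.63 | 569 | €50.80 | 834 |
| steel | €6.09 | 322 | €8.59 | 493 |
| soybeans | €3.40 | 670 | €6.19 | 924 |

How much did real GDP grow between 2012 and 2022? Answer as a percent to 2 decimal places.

Real GDP 2012 = Nominal GDP 2012 = 27.63·569 + 6.09·322 + 3.40·670 = 19960.45.
Real GDP 2022 (at 2012 prices) = 27.63·834 + 6.09·493 + 3.40·924 = 29187.39.
Real growth = 29187.39/19960.45 − 1 = 0.4623.

46.23%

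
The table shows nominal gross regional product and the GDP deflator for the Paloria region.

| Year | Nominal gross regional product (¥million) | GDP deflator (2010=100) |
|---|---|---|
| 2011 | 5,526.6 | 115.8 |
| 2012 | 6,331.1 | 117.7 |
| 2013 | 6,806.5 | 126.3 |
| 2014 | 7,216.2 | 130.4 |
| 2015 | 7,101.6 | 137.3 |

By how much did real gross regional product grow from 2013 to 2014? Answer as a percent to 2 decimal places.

Real gross regional product 2013 = 6806.5/1.263 = 5389.15.
Real gross regional product 2014 = 7216.2/1.304 = 5533.90.
Change = 5533.90/5389.15 − 1 = 0.0269.

2.69%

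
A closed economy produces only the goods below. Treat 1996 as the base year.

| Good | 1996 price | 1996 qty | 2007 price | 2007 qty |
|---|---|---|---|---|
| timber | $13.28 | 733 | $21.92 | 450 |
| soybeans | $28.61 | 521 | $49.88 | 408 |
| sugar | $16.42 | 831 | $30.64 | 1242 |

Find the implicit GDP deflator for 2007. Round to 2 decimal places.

Nominal GDP 2007 = 21.92·450 + 49.88·408 + 30.64·1242 = 68269.92.
Real GDP 2007 (at 1996 prices) = 13.28·450 + 28.61·408 + 16.42·1242 = 38042.52.
Deflator = Nominal/Real × 100 = 68269.92/38042.52 × 100 = 179.457.

179.46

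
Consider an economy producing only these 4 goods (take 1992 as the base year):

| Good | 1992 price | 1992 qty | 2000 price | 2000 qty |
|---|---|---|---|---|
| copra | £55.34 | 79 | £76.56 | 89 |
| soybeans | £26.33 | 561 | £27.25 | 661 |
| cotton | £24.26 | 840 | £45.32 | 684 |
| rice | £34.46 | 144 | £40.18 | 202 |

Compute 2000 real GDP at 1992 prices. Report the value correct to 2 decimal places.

Real GDP 2000 = Σ (p_1992 × q_2000) = 55.34·89 + 26.33·661 + 24.26·684 + 34.46·202 = 45884.15.

£45884.15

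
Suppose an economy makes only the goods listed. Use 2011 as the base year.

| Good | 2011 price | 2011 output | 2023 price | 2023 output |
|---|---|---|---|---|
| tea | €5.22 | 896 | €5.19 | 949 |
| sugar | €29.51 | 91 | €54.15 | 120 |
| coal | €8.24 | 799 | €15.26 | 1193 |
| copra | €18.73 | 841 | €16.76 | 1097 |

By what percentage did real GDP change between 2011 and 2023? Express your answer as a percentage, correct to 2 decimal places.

30.89%

Real GDP 2011 = Nominal GDP 2011 = 5.22·896 + 29.51·91 + 8.24·799 + 18.73·841 = 29698.22.
Real GDP 2023 (at 2011 prices) = 5.22·949 + 29.51·120 + 8.24·1193 + 18.73·1097 = 38872.11.
Real growth = 38872.11/29698.22 − 1 = 0.3089.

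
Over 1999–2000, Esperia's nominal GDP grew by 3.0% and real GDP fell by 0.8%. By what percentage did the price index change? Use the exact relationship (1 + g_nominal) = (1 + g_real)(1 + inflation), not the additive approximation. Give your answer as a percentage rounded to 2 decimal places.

3.83%

(1 + g_nom) = (1 + g_real)(1 + π), so π = 1.0300 / 0.9920 − 1 = 0.03831.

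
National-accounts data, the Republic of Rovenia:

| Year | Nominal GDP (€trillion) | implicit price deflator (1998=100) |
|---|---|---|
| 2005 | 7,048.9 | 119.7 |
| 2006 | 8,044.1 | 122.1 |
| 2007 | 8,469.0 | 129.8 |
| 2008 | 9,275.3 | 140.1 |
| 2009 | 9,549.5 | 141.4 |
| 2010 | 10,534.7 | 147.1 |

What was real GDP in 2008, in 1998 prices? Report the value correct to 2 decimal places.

Real GDP 2008 = 9275.3 / 1.401 = 6620.49.

€6,620.49 trillion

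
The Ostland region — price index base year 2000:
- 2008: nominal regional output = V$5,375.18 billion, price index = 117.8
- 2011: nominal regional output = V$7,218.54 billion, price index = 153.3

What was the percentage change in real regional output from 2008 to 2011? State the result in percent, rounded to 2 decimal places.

3.20%

Real regional output 2008 = 5375.18 / 1.178 = 4562.97.
Real regional output 2011 = 7218.54 / 1.533 = 4708.77.
Real growth = 4708.77 / 4562.97 − 1 = 0.0320.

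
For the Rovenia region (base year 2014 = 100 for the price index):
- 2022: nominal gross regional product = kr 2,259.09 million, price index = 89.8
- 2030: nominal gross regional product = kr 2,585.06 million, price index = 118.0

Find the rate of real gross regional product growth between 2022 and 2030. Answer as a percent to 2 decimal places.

Real gross regional product 2022 = 2259.09 / 0.898 = 2515.69.
Real gross regional product 2030 = 2585.06 / 1.180 = 2190.73.
Real growth = 2190.73 / 2515.69 − 1 = -0.1292.

-12.92%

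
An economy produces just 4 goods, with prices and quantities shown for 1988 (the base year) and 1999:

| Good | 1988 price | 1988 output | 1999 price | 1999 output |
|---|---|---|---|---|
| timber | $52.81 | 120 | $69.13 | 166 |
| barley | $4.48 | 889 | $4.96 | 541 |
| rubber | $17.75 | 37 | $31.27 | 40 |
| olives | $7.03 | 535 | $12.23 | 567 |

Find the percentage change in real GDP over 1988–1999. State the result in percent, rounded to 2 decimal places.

Real GDP 1988 = Nominal GDP 1988 = 52.81·120 + 4.48·889 + 17.75·37 + 7.03·535 = 14737.72.
Real GDP 1999 (at 1988 prices) = 52.81·166 + 4.48·541 + 17.75·40 + 7.03·567 = 15886.15.
Real growth = 15886.15/14737.72 − 1 = 0.0779.

7.79%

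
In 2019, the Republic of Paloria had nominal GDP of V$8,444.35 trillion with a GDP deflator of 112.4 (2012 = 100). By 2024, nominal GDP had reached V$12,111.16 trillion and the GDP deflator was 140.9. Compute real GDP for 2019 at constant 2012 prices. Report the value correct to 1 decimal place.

V$7,512.8 trillion

Real GDP = Nominal / (GDP deflator/100) = 8444.35 / 1.124 = 7512.77.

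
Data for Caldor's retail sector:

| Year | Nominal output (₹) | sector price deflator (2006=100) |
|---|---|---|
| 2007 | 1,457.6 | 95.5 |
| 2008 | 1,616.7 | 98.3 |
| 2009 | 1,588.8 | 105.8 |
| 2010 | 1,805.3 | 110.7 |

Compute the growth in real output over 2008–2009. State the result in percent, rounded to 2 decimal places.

-8.69%

Real output 2008 = 1616.7/0.983 = 1644.66.
Real output 2009 = 1588.8/1.058 = 1501.70.
Change = 1501.70/1644.66 − 1 = -0.0869.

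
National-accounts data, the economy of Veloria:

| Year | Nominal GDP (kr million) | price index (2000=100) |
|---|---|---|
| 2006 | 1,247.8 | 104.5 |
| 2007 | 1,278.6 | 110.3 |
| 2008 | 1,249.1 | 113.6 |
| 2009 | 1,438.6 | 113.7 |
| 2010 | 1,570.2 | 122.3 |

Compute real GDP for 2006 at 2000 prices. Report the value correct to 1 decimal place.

kr 1,194.1 million

Real GDP 2006 = 1247.8 / 1.045 = 1194.07.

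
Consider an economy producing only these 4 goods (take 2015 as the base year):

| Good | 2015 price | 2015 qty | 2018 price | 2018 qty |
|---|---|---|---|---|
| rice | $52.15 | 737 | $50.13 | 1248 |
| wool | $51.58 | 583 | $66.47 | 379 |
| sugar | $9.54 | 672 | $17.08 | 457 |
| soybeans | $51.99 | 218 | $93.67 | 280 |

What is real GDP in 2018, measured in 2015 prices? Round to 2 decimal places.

Real GDP 2018 = Σ (p_2015 × q_2018) = 52.15·1248 + 51.58·379 + 9.54·457 + 51.99·280 = 103549.00.

$103549.00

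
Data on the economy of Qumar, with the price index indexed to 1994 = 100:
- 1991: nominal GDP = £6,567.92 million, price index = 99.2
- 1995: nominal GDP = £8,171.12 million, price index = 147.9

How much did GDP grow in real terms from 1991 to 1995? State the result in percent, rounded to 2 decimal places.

-16.56%

Real GDP 1991 = 6567.92 / 0.992 = 6620.89.
Real GDP 1995 = 8171.12 / 1.479 = 5524.76.
Real growth = 5524.76 / 6620.89 − 1 = -0.1656.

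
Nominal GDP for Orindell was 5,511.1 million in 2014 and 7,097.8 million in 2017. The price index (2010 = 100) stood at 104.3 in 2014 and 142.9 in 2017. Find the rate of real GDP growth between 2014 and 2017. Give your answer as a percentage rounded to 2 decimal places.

-6.00%

Deflate each year: 2014 → 5511.1/1.043 = 5283.89; 2017 → 7097.8/1.429 = 4966.97.
So real GDP changed by 4966.97/5283.89 − 1 = -0.0600, i.e. -6.00%.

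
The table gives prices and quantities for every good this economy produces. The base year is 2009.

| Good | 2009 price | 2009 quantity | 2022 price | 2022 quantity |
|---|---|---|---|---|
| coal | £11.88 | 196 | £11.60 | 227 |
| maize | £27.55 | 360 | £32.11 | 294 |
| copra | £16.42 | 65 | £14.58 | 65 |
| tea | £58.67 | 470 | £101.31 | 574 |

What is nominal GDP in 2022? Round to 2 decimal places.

£71173.18

Nominal GDP 2022 = Σ (p_2022 × q_2022) = 11.60·227 + 32.11·294 + 14.58·65 + 101.31·574 = 71173.18.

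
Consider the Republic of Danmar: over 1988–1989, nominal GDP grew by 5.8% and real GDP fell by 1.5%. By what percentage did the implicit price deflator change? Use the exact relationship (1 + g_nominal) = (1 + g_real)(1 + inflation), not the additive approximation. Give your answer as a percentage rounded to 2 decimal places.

7.41%

(1 + g_nom) = (1 + g_real)(1 + π), so π = 1.0580 / 0.9850 − 1 = 0.07411.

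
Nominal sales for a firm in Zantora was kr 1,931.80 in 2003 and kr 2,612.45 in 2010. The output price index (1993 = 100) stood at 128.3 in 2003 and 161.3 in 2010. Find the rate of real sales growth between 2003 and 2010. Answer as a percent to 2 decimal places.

7.57%

Real sales 2003 = 1931.80 / 1.283 = 1505.69.
Real sales 2010 = 2612.45 / 1.613 = 1619.62.
Real growth = 1619.62 / 1505.69 − 1 = 0.0757.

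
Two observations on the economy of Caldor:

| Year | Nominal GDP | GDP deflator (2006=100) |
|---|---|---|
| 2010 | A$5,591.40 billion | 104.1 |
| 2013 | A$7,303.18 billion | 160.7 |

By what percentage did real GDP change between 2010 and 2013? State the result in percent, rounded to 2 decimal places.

-15.39%

Real GDP 2010 = 5591.40 / 1.041 = 5371.18.
Real GDP 2013 = 7303.18 / 1.607 = 4544.60.
Real growth = 4544.60 / 5371.18 − 1 = -0.1539.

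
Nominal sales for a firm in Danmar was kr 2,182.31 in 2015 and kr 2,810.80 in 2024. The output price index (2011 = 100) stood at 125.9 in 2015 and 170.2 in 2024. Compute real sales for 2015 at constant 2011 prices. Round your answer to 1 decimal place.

Real sales = Nominal / (output price index/100) = 2182.31 / 1.259 = 1733.37.

kr 1,733.4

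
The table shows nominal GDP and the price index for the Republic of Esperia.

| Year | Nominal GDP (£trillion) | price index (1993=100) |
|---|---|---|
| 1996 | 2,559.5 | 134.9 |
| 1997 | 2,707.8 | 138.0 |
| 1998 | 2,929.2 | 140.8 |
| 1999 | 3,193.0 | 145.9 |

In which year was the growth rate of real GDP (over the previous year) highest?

1998

1997: real = 2707.8/1.380 = 1962.17; growth vs 1996 (1897.33) = 3.42%.
1998: real = 2929.2/1.408 = 2080.40; growth vs 1997 (1962.17) = 6.03%.
1999: real = 3193.0/1.459 = 2188.49; growth vs 1998 (2080.40) = 5.20%.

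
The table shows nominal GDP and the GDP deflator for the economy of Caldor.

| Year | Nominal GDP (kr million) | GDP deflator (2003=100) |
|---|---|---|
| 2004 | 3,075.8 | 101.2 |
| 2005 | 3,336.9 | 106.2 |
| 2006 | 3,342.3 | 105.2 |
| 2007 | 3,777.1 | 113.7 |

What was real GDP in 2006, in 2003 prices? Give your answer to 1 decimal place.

kr 3,177.1 million

Real GDP 2006 = 3342.3 / 1.052 = 3177.09.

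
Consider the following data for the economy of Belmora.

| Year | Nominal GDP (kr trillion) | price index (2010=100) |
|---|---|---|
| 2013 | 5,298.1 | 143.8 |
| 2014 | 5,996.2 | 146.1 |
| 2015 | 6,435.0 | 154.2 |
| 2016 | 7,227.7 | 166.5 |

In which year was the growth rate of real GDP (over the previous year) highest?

2014: real = 5996.2/1.461 = 4104.18; growth vs 2013 (3684.35) = 11.39%.
2015: real = 6435.0/1.542 = 4173.15; growth vs 2014 (4104.18) = 1.68%.
2016: real = 7227.7/1.665 = 4340.96; growth vs 2015 (4173.15) = 4.02%.

2014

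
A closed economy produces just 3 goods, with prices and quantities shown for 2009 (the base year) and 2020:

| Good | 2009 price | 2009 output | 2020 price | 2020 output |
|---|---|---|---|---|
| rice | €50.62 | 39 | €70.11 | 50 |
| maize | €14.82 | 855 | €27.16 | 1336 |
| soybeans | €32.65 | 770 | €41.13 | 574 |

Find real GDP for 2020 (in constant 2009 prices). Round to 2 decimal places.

€41071.62

Real GDP 2020 = Σ (p_2009 × q_2020) = 50.62·50 + 14.82·1336 + 32.65·574 = 41071.62.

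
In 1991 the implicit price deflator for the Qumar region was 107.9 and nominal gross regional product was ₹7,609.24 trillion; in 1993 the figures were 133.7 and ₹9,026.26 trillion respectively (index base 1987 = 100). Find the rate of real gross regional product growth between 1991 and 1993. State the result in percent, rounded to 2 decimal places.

-4.27%

Deflate each year: 1991 → 7609.24/1.079 = 7052.12; 1993 → 9026.26/1.337 = 6751.13.
So real gross regional product changed by 6751.13/7052.12 − 1 = -0.0427, i.e. -4.27%.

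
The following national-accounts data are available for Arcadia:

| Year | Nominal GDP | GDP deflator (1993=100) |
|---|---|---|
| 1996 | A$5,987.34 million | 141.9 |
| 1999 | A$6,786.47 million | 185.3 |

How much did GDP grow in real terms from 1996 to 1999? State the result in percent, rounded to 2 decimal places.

-13.20%

Real GDP 1996 = 5987.34 / 1.419 = 4219.41.
Real GDP 1999 = 6786.47 / 1.853 = 3662.42.
Real growth = 3662.42 / 4219.41 − 1 = -0.1320.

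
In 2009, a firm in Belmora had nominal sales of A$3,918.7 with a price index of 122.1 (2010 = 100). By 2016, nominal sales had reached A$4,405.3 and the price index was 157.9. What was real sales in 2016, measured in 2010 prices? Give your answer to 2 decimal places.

Real sales = Nominal / (price index/100) = 4405.3 / 1.579 = 2789.93.

A$2,789.93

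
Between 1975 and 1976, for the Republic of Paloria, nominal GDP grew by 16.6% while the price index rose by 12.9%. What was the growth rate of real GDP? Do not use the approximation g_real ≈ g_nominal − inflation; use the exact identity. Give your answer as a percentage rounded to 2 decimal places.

(1 + g_nom) = (1 + g_real)(1 + π), so g_real = 1.1660 / 1.1290 − 1 = 0.03277.

3.28%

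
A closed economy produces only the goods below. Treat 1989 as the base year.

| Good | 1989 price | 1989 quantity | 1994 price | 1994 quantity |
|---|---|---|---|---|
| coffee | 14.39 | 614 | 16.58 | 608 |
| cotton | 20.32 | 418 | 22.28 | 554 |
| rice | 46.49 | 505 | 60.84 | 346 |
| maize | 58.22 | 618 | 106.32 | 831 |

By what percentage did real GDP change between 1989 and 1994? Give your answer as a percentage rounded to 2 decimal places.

10.01%

Real GDP 1989 = Nominal GDP 1989 = 14.39·614 + 20.32·418 + 46.49·505 + 58.22·618 = 76786.63.
Real GDP 1994 (at 1989 prices) = 14.39·608 + 20.32·554 + 46.49·346 + 58.22·831 = 84472.76.
Real growth = 84472.76/76786.63 − 1 = 0.1001.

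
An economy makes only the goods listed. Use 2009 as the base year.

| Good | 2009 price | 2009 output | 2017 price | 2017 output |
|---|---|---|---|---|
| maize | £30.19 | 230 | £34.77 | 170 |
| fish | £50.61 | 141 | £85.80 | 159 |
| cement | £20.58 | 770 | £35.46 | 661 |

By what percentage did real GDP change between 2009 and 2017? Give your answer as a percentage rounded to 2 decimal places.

-10.50%

Real GDP 2009 = Nominal GDP 2009 = 30.19·230 + 50.61·141 + 20.58·770 = 29926.31.
Real GDP 2017 (at 2009 prices) = 30.19·170 + 50.61·159 + 20.58·661 = 26782.67.
Real growth = 26782.67/29926.31 − 1 = -0.1050.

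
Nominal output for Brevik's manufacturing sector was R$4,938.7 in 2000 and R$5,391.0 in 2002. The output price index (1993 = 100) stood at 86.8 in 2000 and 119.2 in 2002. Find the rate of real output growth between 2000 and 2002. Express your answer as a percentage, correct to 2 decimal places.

-20.51%

Deflate each year: 2000 → 4938.7/0.868 = 5689.75; 2002 → 5391.0/1.192 = 4522.65.
So real output changed by 4522.65/5689.75 − 1 = -0.2051, i.e. -20.51%.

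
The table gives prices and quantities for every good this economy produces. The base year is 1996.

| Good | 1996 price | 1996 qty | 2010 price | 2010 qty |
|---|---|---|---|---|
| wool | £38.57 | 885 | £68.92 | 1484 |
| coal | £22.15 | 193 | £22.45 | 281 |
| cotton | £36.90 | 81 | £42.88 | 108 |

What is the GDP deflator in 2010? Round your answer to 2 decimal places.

Nominal GDP 2010 = 68.92·1484 + 22.45·281 + 42.88·108 = 113216.77.
Real GDP 2010 (at 1996 prices) = 38.57·1484 + 22.15·281 + 36.90·108 = 67447.23.
Deflator = Nominal/Real × 100 = 113216.77/67447.23 × 100 = 167.860.

167.86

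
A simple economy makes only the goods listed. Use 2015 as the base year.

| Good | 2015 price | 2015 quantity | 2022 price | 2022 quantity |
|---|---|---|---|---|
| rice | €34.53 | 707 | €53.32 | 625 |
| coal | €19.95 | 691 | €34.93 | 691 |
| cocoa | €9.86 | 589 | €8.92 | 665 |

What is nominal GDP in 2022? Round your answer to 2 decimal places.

€63393.43

Nominal GDP 2022 = Σ (p_2022 × q_2022) = 53.32·625 + 34.93·691 + 8.92·665 = 63393.43.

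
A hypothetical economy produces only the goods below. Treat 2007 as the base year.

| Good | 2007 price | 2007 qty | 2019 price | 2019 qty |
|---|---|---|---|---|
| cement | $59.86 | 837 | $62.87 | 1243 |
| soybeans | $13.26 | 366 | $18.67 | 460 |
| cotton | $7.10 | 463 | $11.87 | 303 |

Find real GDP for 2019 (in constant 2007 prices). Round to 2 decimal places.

Real GDP 2019 = Σ (p_2007 × q_2019) = 59.86·1243 + 13.26·460 + 7.10·303 = 82656.88.

$82656.88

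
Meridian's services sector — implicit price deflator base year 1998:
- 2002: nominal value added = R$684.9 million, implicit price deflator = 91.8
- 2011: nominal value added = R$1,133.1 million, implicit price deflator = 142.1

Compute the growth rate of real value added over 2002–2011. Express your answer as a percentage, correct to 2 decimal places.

6.88%

Real value added 2002 = 684.9 / 0.918 = 746.08.
Real value added 2011 = 1133.1 / 1.421 = 797.40.
Real growth = 797.40 / 746.08 − 1 = 0.0688.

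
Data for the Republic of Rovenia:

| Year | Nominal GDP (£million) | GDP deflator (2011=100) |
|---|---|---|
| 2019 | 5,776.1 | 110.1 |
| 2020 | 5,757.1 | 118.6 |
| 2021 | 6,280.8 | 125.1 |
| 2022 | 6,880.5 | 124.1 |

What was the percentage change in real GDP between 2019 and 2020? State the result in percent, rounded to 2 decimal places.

-7.47%

Real GDP 2019 = 5776.1/1.101 = 5246.23.
Real GDP 2020 = 5757.1/1.186 = 4854.22.
Change = 4854.22/5246.23 − 1 = -0.0747.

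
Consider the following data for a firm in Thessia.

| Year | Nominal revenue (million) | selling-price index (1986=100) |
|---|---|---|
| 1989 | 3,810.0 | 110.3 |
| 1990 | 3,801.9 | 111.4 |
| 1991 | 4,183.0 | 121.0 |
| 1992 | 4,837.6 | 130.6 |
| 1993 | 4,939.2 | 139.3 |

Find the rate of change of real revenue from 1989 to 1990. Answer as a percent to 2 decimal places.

-1.20%

Real revenue 1989 = 3810.0/1.103 = 3454.22.
Real revenue 1990 = 3801.9/1.114 = 3412.84.
Change = 3412.84/3454.22 − 1 = -0.0120.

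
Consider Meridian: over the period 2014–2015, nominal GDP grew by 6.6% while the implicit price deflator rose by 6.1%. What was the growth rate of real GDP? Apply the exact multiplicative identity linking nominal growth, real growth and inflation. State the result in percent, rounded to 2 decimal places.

(1 + g_nom) = (1 + g_real)(1 + π), so g_real = 1.0660 / 1.0610 − 1 = 0.00471.

0.47%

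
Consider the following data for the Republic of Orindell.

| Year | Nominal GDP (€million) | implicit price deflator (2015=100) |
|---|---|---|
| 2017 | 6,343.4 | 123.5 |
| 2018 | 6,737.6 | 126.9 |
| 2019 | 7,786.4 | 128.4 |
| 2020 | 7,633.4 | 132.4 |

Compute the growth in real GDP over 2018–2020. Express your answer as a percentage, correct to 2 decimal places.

Real GDP 2018 = 6737.6/1.269 = 5309.38.
Real GDP 2020 = 7633.4/1.324 = 5765.41.
Change = 5765.41/5309.38 − 1 = 0.0859.

8.59%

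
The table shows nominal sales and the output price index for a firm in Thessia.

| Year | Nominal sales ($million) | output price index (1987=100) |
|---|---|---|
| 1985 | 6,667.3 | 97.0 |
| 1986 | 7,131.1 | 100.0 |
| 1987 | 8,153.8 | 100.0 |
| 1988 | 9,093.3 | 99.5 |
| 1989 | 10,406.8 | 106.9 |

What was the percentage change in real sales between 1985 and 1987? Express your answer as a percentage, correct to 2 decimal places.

Real sales 1985 = 6667.3/0.970 = 6873.51.
Real sales 1987 = 8153.8/1.000 = 8153.80.
Change = 8153.80/6873.51 − 1 = 0.1863.

18.63%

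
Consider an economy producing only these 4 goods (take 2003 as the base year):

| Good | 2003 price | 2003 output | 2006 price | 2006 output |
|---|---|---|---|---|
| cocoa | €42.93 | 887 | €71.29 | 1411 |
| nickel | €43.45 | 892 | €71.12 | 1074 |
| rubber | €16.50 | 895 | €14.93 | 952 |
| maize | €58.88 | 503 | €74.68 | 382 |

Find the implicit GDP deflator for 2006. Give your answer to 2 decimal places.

151.07

Nominal GDP 2006 = 71.29·1411 + 71.12·1074 + 14.93·952 + 74.68·382 = 219714.19.
Real GDP 2006 (at 2003 prices) = 42.93·1411 + 43.45·1074 + 16.50·952 + 58.88·382 = 145439.69.
Deflator = Nominal/Real × 100 = 219714.19/145439.69 × 100 = 151.069.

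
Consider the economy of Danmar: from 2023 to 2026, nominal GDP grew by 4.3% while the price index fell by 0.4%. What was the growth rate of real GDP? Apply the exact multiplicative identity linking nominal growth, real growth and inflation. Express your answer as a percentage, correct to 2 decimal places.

4.72%

(1 + g_nom) = (1 + g_real)(1 + π), so g_real = 1.0430 / 0.9960 − 1 = 0.04719.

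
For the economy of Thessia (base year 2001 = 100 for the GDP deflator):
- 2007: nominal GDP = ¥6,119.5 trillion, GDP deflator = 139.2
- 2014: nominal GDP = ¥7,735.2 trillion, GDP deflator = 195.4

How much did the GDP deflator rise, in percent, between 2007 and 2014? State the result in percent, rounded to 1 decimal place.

40.4%

Price-level change = 195.4 / 139.2 − 1 = 0.4037.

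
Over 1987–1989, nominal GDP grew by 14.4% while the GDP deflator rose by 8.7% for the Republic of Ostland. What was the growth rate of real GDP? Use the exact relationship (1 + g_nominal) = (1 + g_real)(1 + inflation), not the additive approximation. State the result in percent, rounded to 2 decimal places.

5.24%

(1 + g_nom) = (1 + g_real)(1 + π), so g_real = 1.1440 / 1.0870 − 1 = 0.05244.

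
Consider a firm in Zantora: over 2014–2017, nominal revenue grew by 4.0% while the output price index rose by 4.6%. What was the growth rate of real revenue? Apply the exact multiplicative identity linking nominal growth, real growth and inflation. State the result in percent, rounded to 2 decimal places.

(1 + g_nom) = (1 + g_real)(1 + π), so g_real = 1.0400 / 1.0460 − 1 = -0.00574.

-0.57%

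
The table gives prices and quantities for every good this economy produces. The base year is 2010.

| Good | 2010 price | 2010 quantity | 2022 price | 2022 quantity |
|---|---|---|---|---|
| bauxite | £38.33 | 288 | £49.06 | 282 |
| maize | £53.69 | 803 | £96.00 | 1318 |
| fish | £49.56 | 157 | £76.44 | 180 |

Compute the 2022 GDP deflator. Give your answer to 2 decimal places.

Nominal GDP 2022 = 49.06·282 + 96.00·1318 + 76.44·180 = 154122.12.
Real GDP 2022 (at 2010 prices) = 38.33·282 + 53.69·1318 + 49.56·180 = 90493.28.
Deflator = Nominal/Real × 100 = 154122.12/90493.28 × 100 = 170.313.

170.31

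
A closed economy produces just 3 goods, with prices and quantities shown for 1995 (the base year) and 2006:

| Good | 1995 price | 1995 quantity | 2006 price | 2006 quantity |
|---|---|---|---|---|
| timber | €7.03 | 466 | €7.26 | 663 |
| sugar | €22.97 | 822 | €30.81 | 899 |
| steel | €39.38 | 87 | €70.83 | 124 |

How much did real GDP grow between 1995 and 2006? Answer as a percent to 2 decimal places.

18.02%

Real GDP 1995 = Nominal GDP 1995 = 7.03·466 + 22.97·822 + 39.38·87 = 25583.38.
Real GDP 2006 (at 1995 prices) = 7.03·663 + 22.97·899 + 39.38·124 = 30194.04.
Real growth = 30194.04/25583.38 − 1 = 0.1802.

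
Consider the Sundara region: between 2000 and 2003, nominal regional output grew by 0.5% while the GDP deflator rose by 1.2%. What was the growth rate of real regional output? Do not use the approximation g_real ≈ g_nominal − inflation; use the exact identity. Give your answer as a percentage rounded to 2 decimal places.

(1 + g_nom) = (1 + g_real)(1 + π), so g_real = 1.0050 / 1.0120 − 1 = -0.00692.

-0.69%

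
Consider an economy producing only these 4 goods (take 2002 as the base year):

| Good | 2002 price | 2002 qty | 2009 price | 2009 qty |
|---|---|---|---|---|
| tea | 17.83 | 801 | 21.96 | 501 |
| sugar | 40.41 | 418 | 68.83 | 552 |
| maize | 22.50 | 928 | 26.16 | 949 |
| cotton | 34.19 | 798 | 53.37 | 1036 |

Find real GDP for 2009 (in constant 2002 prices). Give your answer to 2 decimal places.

Real GDP 2009 = Σ (p_2002 × q_2009) = 17.83·501 + 40.41·552 + 22.50·949 + 34.19·1036 = 88012.49.

88012.49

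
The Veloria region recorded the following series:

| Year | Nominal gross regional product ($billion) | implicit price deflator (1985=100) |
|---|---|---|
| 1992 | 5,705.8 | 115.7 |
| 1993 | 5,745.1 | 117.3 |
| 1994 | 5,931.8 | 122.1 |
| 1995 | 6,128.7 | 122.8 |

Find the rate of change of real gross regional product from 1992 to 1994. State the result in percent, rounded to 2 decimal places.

Real gross regional product 1992 = 5705.8/1.157 = 4931.55.
Real gross regional product 1994 = 5931.8/1.221 = 4858.15.
Change = 4858.15/4931.55 − 1 = -0.0149.

-1.49%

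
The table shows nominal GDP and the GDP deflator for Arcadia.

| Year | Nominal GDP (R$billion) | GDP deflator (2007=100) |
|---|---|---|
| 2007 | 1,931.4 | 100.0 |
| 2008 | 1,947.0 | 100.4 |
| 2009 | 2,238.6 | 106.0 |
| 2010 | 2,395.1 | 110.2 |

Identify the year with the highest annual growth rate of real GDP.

2008: real = 1947.0/1.004 = 1939.24; growth vs 2007 (1931.40) = 0.41%.
2009: real = 2238.6/1.060 = 2111.89; growth vs 2008 (1939.24) = 8.90%.
2010: real = 2395.1/1.102 = 2173.41; growth vs 2009 (2111.89) = 2.91%.

2009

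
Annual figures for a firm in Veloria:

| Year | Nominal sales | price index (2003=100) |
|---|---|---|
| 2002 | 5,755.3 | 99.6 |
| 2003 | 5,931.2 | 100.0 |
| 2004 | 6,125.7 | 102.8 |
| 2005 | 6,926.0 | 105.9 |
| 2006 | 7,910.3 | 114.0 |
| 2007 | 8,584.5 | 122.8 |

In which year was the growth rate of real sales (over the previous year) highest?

2005

2003: real = 5931.2/1.000 = 5931.20; growth vs 2002 (5778.41) = 2.64%.
2004: real = 6125.7/1.028 = 5958.85; growth vs 2003 (5931.20) = 0.47%.
2005: real = 6926.0/1.059 = 6540.13; growth vs 2004 (5958.85) = 9.75%.
2006: real = 7910.3/1.140 = 6938.86; growth vs 2005 (6540.13) = 6.10%.
2007: real = 8584.5/1.228 = 6990.64; growth vs 2006 (6938.86) = 0.75%.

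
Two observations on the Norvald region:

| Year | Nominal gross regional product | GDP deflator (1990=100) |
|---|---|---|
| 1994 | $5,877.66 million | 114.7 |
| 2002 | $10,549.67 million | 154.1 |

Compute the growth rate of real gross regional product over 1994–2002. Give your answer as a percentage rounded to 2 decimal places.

Deflate each year: 1994 → 5877.66/1.147 = 5124.38; 2002 → 10549.67/1.541 = 6845.99.
So real gross regional product changed by 6845.99/5124.38 − 1 = 0.3360, i.e. 33.60%.

33.60%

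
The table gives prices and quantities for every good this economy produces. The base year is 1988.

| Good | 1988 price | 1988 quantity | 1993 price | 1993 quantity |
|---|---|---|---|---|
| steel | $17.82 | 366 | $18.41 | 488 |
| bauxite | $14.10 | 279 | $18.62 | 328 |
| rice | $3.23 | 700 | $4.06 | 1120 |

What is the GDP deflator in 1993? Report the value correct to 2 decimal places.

Nominal GDP 1993 = 18.41·488 + 18.62·328 + 4.06·1120 = 19638.64.
Real GDP 1993 (at 1988 prices) = 17.82·488 + 14.10·328 + 3.23·1120 = 16938.56.
Deflator = Nominal/Real × 100 = 19638.64/16938.56 × 100 = 115.940.

115.94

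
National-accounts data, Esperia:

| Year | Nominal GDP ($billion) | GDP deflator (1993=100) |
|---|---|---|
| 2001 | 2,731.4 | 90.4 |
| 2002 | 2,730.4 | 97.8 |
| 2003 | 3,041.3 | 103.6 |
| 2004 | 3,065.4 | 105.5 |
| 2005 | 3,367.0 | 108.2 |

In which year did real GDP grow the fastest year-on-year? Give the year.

2002: real = 2730.4/0.978 = 2791.82; growth vs 2001 (3021.46) = -7.60%.
2003: real = 3041.3/1.036 = 2935.62; growth vs 2002 (2791.82) = 5.15%.
2004: real = 3065.4/1.055 = 2905.59; growth vs 2003 (2935.62) = -1.02%.
2005: real = 3367.0/1.082 = 3111.83; growth vs 2004 (2905.59) = 7.10%.

2005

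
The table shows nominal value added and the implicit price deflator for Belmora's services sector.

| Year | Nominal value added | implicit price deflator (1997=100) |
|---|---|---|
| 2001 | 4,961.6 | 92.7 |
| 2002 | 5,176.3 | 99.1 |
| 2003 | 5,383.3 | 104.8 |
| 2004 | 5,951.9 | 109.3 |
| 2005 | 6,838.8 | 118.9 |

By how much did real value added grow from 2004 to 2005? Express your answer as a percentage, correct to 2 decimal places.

5.62%

Real value added 2004 = 5951.9/1.093 = 5445.47.
Real value added 2005 = 6838.8/1.189 = 5751.72.
Change = 5751.72/5445.47 − 1 = 0.0562.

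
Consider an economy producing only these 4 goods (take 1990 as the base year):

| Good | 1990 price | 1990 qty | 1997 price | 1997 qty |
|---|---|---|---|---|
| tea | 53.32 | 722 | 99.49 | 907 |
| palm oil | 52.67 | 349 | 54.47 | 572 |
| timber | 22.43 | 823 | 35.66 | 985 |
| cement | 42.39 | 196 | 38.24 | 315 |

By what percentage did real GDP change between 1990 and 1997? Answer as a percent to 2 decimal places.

36.21%

Real GDP 1990 = Nominal GDP 1990 = 53.32·722 + 52.67·349 + 22.43·823 + 42.39·196 = 83647.20.
Real GDP 1997 (at 1990 prices) = 53.32·907 + 52.67·572 + 22.43·985 + 42.39·315 = 113934.88.
Real growth = 113934.88/83647.20 − 1 = 0.3621.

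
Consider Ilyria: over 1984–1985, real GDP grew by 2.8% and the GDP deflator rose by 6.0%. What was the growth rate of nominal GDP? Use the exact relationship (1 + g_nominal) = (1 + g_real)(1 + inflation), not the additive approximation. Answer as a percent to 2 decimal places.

8.97%

(1 + g_nom) = (1 + g_real)(1 + π) = 1.0280 × 1.0600 = 1.08968.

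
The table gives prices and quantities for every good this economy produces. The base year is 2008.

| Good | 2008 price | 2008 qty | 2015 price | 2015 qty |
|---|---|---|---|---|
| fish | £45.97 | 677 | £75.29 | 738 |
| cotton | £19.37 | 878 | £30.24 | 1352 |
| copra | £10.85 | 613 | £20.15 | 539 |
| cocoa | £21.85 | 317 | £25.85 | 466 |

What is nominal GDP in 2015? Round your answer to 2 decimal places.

Nominal GDP 2015 = Σ (p_2015 × q_2015) = 75.29·738 + 30.24·1352 + 20.15·539 + 25.85·466 = 119355.45.

£119355.45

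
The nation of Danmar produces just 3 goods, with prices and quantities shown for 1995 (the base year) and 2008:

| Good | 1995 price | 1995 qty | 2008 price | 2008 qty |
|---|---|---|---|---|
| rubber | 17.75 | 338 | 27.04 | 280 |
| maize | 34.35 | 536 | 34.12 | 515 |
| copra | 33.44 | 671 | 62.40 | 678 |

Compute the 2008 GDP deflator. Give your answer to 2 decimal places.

Nominal GDP 2008 = 27.04·280 + 34.12·515 + 62.40·678 = 67450.20.
Real GDP 2008 (at 1995 prices) = 17.75·280 + 34.35·515 + 33.44·678 = 45332.57.
Deflator = Nominal/Real × 100 = 67450.20/45332.57 × 100 = 148.790.

148.79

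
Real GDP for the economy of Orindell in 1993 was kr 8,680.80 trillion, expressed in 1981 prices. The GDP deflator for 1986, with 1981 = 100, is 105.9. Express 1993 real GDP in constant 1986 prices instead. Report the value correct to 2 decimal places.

kr 9,192.97 trillion

Real GDP in 1986 prices = Real GDP in 1981 prices × (P_1986/P_1981) = 8680.80 × 1.059 = 9192.97.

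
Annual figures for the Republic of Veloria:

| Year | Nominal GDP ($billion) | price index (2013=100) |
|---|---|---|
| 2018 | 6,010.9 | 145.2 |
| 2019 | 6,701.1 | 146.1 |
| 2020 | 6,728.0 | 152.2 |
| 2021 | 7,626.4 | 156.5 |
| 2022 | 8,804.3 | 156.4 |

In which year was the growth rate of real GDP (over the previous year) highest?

2022

2019: real = 6701.1/1.461 = 4586.65; growth vs 2018 (4139.74) = 10.80%.
2020: real = 6728.0/1.522 = 4420.50; growth vs 2019 (4586.65) = -3.62%.
2021: real = 7626.4/1.565 = 4873.10; growth vs 2020 (4420.50) = 10.24%.
2022: real = 8804.3/1.564 = 5629.35; growth vs 2021 (4873.10) = 15.52%.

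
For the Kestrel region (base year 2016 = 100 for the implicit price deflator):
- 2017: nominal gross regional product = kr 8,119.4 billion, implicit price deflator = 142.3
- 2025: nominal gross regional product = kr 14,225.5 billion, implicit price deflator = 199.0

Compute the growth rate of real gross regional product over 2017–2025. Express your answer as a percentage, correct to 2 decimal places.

25.28%

Deflate each year: 2017 → 8119.4/1.423 = 5705.83; 2025 → 14225.5/1.990 = 7148.49.
So real gross regional product changed by 7148.49/5705.83 − 1 = 0.2528, i.e. 25.28%.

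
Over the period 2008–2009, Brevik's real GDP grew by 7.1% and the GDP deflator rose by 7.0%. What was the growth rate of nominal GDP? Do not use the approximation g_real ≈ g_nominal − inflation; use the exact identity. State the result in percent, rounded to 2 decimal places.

(1 + g_nom) = (1 + g_real)(1 + π) = 1.0710 × 1.0700 = 1.14597.

14.60%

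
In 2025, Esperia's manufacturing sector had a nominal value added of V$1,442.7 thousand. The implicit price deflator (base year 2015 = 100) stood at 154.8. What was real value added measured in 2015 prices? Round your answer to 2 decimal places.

V$931.98 thousand

Real value added = Nominal / (implicit price deflator/100) = 1442.7 / 1.548 = 931.98.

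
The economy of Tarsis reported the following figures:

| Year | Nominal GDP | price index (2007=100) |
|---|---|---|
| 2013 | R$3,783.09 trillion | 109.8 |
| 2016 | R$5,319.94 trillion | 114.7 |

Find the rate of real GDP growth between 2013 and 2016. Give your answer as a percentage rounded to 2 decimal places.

34.62%

Real GDP 2013 = 3783.09 / 1.098 = 3445.44.
Real GDP 2016 = 5319.94 / 1.147 = 4638.13.
Real growth = 4638.13 / 3445.44 − 1 = 0.3462.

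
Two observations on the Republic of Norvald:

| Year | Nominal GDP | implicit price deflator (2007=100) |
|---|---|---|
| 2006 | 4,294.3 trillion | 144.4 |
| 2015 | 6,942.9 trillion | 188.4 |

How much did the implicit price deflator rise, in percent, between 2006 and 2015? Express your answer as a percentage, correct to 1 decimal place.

30.5%

Price-level change = 188.4 / 144.4 − 1 = 0.3047.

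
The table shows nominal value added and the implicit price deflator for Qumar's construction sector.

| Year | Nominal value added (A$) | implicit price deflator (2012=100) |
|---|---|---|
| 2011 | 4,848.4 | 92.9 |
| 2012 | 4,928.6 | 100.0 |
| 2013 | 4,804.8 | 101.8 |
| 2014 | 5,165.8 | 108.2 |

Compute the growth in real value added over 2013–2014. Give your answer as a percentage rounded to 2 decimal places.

Real value added 2013 = 4804.8/1.018 = 4719.84.
Real value added 2014 = 5165.8/1.082 = 4774.31.
Change = 4774.31/4719.84 − 1 = 0.0115.

1.15%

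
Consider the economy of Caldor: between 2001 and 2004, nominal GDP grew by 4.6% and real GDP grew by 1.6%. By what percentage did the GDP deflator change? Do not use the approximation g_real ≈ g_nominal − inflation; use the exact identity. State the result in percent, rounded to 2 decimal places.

2.95%

(1 + g_nom) = (1 + g_real)(1 + π), so π = 1.0460 / 1.0160 − 1 = 0.02953.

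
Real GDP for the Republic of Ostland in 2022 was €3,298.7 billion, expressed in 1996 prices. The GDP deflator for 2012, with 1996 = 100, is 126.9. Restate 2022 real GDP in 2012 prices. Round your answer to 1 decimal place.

Real GDP in 2012 prices = Real GDP in 1996 prices × (P_2012/P_1996) = 3298.7 × 1.269 = 4186.05.

€4,186.1 billion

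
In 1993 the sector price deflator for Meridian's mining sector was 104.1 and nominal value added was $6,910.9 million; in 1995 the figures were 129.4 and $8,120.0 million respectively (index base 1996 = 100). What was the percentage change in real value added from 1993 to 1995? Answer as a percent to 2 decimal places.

-5.48%

Deflate each year: 1993 → 6910.9/1.041 = 6638.71; 1995 → 8120.0/1.294 = 6275.12.
So real value added changed by 6275.12/6638.71 − 1 = -0.0548, i.e. -5.48%.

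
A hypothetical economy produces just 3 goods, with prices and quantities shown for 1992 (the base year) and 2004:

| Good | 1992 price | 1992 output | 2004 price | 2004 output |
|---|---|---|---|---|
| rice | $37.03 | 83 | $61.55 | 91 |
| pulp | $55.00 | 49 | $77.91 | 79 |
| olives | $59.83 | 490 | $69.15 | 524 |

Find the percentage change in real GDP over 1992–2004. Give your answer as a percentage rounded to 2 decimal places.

Real GDP 1992 = Nominal GDP 1992 = 37.03·83 + 55.00·49 + 59.83·490 = 35085.19.
Real GDP 2004 (at 1992 prices) = 37.03·91 + 55.00·79 + 59.83·524 = 39065.65.
Real growth = 39065.65/35085.19 − 1 = 0.1135.

11.35%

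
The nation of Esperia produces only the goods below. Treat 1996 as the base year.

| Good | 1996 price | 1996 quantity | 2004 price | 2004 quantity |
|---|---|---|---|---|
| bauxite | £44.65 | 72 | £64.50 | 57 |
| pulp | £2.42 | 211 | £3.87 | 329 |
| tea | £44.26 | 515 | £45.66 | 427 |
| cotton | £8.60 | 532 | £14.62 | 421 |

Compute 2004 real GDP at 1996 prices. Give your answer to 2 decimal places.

Real GDP 2004 = Σ (p_1996 × q_2004) = 44.65·57 + 2.42·329 + 44.26·427 + 8.60·421 = 25860.85.

£25860.85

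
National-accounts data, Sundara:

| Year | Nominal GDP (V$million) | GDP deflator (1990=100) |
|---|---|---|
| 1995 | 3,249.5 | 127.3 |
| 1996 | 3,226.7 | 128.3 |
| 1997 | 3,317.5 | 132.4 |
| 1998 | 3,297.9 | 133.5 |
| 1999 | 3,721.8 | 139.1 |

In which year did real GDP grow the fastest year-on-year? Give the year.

1999

1996: real = 3226.7/1.283 = 2514.96; growth vs 1995 (2552.63) = -1.48%.
1997: real = 3317.5/1.324 = 2505.66; growth vs 1996 (2514.96) = -0.37%.
1998: real = 3297.9/1.335 = 2470.34; growth vs 1997 (2505.66) = -1.41%.
1999: real = 3721.8/1.391 = 2675.63; growth vs 1998 (2470.34) = 8.31%.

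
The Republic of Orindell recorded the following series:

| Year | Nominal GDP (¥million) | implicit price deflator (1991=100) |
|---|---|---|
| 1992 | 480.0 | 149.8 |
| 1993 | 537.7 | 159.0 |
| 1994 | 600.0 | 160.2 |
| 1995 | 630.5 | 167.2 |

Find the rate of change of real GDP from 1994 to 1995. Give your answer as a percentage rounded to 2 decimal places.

Real GDP 1994 = 600.0/1.602 = 374.53.
Real GDP 1995 = 630.5/1.672 = 377.09.
Change = 377.09/374.53 − 1 = 0.0068.

0.68%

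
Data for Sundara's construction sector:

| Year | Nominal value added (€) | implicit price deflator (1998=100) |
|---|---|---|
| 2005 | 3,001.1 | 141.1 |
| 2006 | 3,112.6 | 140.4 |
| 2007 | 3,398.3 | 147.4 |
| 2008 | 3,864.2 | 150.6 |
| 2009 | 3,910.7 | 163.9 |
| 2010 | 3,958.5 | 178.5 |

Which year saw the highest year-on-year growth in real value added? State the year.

2008

2006: real = 3112.6/1.404 = 2216.95; growth vs 2005 (2126.93) = 4.23%.
2007: real = 3398.3/1.474 = 2305.50; growth vs 2006 (2216.95) = 3.99%.
2008: real = 3864.2/1.506 = 2565.87; growth vs 2007 (2305.50) = 11.29%.
2009: real = 3910.7/1.639 = 2386.03; growth vs 2008 (2565.87) = -7.01%.
2010: real = 3958.5/1.785 = 2217.65; growth vs 2009 (2386.03) = -7.06%.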